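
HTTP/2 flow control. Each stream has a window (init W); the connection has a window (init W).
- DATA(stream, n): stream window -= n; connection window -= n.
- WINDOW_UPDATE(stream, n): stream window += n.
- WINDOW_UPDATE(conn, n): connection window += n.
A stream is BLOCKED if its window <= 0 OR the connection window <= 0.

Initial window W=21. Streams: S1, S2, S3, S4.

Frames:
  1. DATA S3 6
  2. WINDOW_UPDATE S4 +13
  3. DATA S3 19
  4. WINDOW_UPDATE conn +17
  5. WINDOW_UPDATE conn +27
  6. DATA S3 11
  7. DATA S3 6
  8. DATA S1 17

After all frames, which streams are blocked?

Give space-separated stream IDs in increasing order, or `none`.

Op 1: conn=15 S1=21 S2=21 S3=15 S4=21 blocked=[]
Op 2: conn=15 S1=21 S2=21 S3=15 S4=34 blocked=[]
Op 3: conn=-4 S1=21 S2=21 S3=-4 S4=34 blocked=[1, 2, 3, 4]
Op 4: conn=13 S1=21 S2=21 S3=-4 S4=34 blocked=[3]
Op 5: conn=40 S1=21 S2=21 S3=-4 S4=34 blocked=[3]
Op 6: conn=29 S1=21 S2=21 S3=-15 S4=34 blocked=[3]
Op 7: conn=23 S1=21 S2=21 S3=-21 S4=34 blocked=[3]
Op 8: conn=6 S1=4 S2=21 S3=-21 S4=34 blocked=[3]

Answer: S3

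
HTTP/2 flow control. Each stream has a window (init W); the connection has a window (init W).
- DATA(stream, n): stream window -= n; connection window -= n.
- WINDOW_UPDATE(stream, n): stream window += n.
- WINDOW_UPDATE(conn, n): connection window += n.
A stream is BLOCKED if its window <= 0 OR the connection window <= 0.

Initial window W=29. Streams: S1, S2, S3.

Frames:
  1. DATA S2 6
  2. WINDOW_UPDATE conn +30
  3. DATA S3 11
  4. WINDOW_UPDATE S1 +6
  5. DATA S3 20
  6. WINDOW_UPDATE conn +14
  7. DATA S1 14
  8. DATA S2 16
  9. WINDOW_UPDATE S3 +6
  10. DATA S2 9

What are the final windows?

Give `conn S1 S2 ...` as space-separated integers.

Answer: -3 21 -2 4

Derivation:
Op 1: conn=23 S1=29 S2=23 S3=29 blocked=[]
Op 2: conn=53 S1=29 S2=23 S3=29 blocked=[]
Op 3: conn=42 S1=29 S2=23 S3=18 blocked=[]
Op 4: conn=42 S1=35 S2=23 S3=18 blocked=[]
Op 5: conn=22 S1=35 S2=23 S3=-2 blocked=[3]
Op 6: conn=36 S1=35 S2=23 S3=-2 blocked=[3]
Op 7: conn=22 S1=21 S2=23 S3=-2 blocked=[3]
Op 8: conn=6 S1=21 S2=7 S3=-2 blocked=[3]
Op 9: conn=6 S1=21 S2=7 S3=4 blocked=[]
Op 10: conn=-3 S1=21 S2=-2 S3=4 blocked=[1, 2, 3]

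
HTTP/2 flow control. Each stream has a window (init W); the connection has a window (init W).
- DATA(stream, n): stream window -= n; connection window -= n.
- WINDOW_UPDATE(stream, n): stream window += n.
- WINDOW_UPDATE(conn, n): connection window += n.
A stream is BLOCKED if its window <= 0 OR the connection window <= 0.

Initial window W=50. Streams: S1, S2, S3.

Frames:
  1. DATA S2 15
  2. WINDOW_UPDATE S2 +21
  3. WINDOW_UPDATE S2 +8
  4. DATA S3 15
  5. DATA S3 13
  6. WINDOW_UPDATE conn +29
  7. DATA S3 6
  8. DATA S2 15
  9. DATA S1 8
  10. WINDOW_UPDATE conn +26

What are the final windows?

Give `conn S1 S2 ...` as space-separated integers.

Answer: 33 42 49 16

Derivation:
Op 1: conn=35 S1=50 S2=35 S3=50 blocked=[]
Op 2: conn=35 S1=50 S2=56 S3=50 blocked=[]
Op 3: conn=35 S1=50 S2=64 S3=50 blocked=[]
Op 4: conn=20 S1=50 S2=64 S3=35 blocked=[]
Op 5: conn=7 S1=50 S2=64 S3=22 blocked=[]
Op 6: conn=36 S1=50 S2=64 S3=22 blocked=[]
Op 7: conn=30 S1=50 S2=64 S3=16 blocked=[]
Op 8: conn=15 S1=50 S2=49 S3=16 blocked=[]
Op 9: conn=7 S1=42 S2=49 S3=16 blocked=[]
Op 10: conn=33 S1=42 S2=49 S3=16 blocked=[]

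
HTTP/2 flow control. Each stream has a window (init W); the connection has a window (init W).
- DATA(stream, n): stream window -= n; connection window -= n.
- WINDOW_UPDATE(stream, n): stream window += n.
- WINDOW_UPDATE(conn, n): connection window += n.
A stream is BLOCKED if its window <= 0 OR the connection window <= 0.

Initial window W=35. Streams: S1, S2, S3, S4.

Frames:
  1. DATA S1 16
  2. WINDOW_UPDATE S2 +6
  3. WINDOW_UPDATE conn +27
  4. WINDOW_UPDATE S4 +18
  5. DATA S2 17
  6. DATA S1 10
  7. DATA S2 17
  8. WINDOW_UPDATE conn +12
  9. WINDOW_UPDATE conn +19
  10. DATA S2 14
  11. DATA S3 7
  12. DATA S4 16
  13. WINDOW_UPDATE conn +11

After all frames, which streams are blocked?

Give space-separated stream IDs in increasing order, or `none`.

Op 1: conn=19 S1=19 S2=35 S3=35 S4=35 blocked=[]
Op 2: conn=19 S1=19 S2=41 S3=35 S4=35 blocked=[]
Op 3: conn=46 S1=19 S2=41 S3=35 S4=35 blocked=[]
Op 4: conn=46 S1=19 S2=41 S3=35 S4=53 blocked=[]
Op 5: conn=29 S1=19 S2=24 S3=35 S4=53 blocked=[]
Op 6: conn=19 S1=9 S2=24 S3=35 S4=53 blocked=[]
Op 7: conn=2 S1=9 S2=7 S3=35 S4=53 blocked=[]
Op 8: conn=14 S1=9 S2=7 S3=35 S4=53 blocked=[]
Op 9: conn=33 S1=9 S2=7 S3=35 S4=53 blocked=[]
Op 10: conn=19 S1=9 S2=-7 S3=35 S4=53 blocked=[2]
Op 11: conn=12 S1=9 S2=-7 S3=28 S4=53 blocked=[2]
Op 12: conn=-4 S1=9 S2=-7 S3=28 S4=37 blocked=[1, 2, 3, 4]
Op 13: conn=7 S1=9 S2=-7 S3=28 S4=37 blocked=[2]

Answer: S2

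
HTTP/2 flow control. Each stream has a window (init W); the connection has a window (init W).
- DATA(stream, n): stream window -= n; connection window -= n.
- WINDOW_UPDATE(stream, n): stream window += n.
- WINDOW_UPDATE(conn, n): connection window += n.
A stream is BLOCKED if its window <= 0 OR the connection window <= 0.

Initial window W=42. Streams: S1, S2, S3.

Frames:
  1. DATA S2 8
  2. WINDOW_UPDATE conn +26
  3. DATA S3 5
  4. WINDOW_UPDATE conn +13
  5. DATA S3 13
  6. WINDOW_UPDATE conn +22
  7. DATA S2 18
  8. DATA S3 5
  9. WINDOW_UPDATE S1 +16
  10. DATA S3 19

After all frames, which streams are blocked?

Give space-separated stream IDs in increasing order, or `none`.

Op 1: conn=34 S1=42 S2=34 S3=42 blocked=[]
Op 2: conn=60 S1=42 S2=34 S3=42 blocked=[]
Op 3: conn=55 S1=42 S2=34 S3=37 blocked=[]
Op 4: conn=68 S1=42 S2=34 S3=37 blocked=[]
Op 5: conn=55 S1=42 S2=34 S3=24 blocked=[]
Op 6: conn=77 S1=42 S2=34 S3=24 blocked=[]
Op 7: conn=59 S1=42 S2=16 S3=24 blocked=[]
Op 8: conn=54 S1=42 S2=16 S3=19 blocked=[]
Op 9: conn=54 S1=58 S2=16 S3=19 blocked=[]
Op 10: conn=35 S1=58 S2=16 S3=0 blocked=[3]

Answer: S3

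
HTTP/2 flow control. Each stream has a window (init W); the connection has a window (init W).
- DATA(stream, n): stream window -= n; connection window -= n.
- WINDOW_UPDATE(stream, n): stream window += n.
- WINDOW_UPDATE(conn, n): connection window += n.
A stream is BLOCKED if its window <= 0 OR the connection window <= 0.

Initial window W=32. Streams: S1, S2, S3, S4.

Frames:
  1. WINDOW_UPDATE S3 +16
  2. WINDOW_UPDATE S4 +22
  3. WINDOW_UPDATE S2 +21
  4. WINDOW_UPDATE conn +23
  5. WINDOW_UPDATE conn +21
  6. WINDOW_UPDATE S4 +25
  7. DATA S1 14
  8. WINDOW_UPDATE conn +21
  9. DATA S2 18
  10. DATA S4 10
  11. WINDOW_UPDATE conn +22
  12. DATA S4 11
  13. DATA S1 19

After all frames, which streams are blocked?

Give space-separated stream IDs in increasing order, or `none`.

Op 1: conn=32 S1=32 S2=32 S3=48 S4=32 blocked=[]
Op 2: conn=32 S1=32 S2=32 S3=48 S4=54 blocked=[]
Op 3: conn=32 S1=32 S2=53 S3=48 S4=54 blocked=[]
Op 4: conn=55 S1=32 S2=53 S3=48 S4=54 blocked=[]
Op 5: conn=76 S1=32 S2=53 S3=48 S4=54 blocked=[]
Op 6: conn=76 S1=32 S2=53 S3=48 S4=79 blocked=[]
Op 7: conn=62 S1=18 S2=53 S3=48 S4=79 blocked=[]
Op 8: conn=83 S1=18 S2=53 S3=48 S4=79 blocked=[]
Op 9: conn=65 S1=18 S2=35 S3=48 S4=79 blocked=[]
Op 10: conn=55 S1=18 S2=35 S3=48 S4=69 blocked=[]
Op 11: conn=77 S1=18 S2=35 S3=48 S4=69 blocked=[]
Op 12: conn=66 S1=18 S2=35 S3=48 S4=58 blocked=[]
Op 13: conn=47 S1=-1 S2=35 S3=48 S4=58 blocked=[1]

Answer: S1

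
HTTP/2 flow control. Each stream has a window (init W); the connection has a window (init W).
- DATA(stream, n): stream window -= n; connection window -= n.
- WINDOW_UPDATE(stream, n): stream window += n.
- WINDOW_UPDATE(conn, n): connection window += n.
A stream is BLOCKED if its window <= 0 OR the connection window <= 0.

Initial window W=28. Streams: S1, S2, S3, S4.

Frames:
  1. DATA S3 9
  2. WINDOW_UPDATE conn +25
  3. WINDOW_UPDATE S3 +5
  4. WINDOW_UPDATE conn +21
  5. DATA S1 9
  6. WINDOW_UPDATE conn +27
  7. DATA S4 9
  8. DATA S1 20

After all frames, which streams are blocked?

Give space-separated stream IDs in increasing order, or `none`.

Answer: S1

Derivation:
Op 1: conn=19 S1=28 S2=28 S3=19 S4=28 blocked=[]
Op 2: conn=44 S1=28 S2=28 S3=19 S4=28 blocked=[]
Op 3: conn=44 S1=28 S2=28 S3=24 S4=28 blocked=[]
Op 4: conn=65 S1=28 S2=28 S3=24 S4=28 blocked=[]
Op 5: conn=56 S1=19 S2=28 S3=24 S4=28 blocked=[]
Op 6: conn=83 S1=19 S2=28 S3=24 S4=28 blocked=[]
Op 7: conn=74 S1=19 S2=28 S3=24 S4=19 blocked=[]
Op 8: conn=54 S1=-1 S2=28 S3=24 S4=19 blocked=[1]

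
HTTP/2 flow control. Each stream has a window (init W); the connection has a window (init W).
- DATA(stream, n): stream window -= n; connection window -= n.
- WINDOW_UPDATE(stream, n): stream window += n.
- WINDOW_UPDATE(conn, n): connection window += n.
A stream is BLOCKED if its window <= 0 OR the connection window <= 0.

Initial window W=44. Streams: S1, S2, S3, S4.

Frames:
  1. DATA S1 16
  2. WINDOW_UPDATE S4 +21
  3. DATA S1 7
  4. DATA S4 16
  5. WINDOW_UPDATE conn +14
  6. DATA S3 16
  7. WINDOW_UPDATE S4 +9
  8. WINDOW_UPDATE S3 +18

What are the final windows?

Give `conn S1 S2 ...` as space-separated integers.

Answer: 3 21 44 46 58

Derivation:
Op 1: conn=28 S1=28 S2=44 S3=44 S4=44 blocked=[]
Op 2: conn=28 S1=28 S2=44 S3=44 S4=65 blocked=[]
Op 3: conn=21 S1=21 S2=44 S3=44 S4=65 blocked=[]
Op 4: conn=5 S1=21 S2=44 S3=44 S4=49 blocked=[]
Op 5: conn=19 S1=21 S2=44 S3=44 S4=49 blocked=[]
Op 6: conn=3 S1=21 S2=44 S3=28 S4=49 blocked=[]
Op 7: conn=3 S1=21 S2=44 S3=28 S4=58 blocked=[]
Op 8: conn=3 S1=21 S2=44 S3=46 S4=58 blocked=[]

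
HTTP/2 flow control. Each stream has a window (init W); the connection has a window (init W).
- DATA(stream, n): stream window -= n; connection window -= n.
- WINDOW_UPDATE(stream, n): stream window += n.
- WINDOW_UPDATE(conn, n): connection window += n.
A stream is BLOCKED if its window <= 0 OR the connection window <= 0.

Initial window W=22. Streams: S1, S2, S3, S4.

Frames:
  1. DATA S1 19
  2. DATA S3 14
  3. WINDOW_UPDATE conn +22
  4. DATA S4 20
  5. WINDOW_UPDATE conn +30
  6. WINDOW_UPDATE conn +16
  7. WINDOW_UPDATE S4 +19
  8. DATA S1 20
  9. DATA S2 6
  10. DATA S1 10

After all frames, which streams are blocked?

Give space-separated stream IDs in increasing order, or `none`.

Answer: S1

Derivation:
Op 1: conn=3 S1=3 S2=22 S3=22 S4=22 blocked=[]
Op 2: conn=-11 S1=3 S2=22 S3=8 S4=22 blocked=[1, 2, 3, 4]
Op 3: conn=11 S1=3 S2=22 S3=8 S4=22 blocked=[]
Op 4: conn=-9 S1=3 S2=22 S3=8 S4=2 blocked=[1, 2, 3, 4]
Op 5: conn=21 S1=3 S2=22 S3=8 S4=2 blocked=[]
Op 6: conn=37 S1=3 S2=22 S3=8 S4=2 blocked=[]
Op 7: conn=37 S1=3 S2=22 S3=8 S4=21 blocked=[]
Op 8: conn=17 S1=-17 S2=22 S3=8 S4=21 blocked=[1]
Op 9: conn=11 S1=-17 S2=16 S3=8 S4=21 blocked=[1]
Op 10: conn=1 S1=-27 S2=16 S3=8 S4=21 blocked=[1]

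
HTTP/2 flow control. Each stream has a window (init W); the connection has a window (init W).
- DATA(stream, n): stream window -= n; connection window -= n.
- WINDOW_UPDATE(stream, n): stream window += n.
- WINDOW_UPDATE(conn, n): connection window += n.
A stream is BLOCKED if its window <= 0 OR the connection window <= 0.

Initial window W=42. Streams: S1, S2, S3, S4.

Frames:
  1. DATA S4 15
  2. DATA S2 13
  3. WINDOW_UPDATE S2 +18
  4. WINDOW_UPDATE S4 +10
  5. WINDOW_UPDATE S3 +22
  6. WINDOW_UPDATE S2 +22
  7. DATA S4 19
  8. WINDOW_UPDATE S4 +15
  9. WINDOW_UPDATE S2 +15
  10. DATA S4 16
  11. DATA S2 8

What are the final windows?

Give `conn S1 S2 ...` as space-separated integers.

Op 1: conn=27 S1=42 S2=42 S3=42 S4=27 blocked=[]
Op 2: conn=14 S1=42 S2=29 S3=42 S4=27 blocked=[]
Op 3: conn=14 S1=42 S2=47 S3=42 S4=27 blocked=[]
Op 4: conn=14 S1=42 S2=47 S3=42 S4=37 blocked=[]
Op 5: conn=14 S1=42 S2=47 S3=64 S4=37 blocked=[]
Op 6: conn=14 S1=42 S2=69 S3=64 S4=37 blocked=[]
Op 7: conn=-5 S1=42 S2=69 S3=64 S4=18 blocked=[1, 2, 3, 4]
Op 8: conn=-5 S1=42 S2=69 S3=64 S4=33 blocked=[1, 2, 3, 4]
Op 9: conn=-5 S1=42 S2=84 S3=64 S4=33 blocked=[1, 2, 3, 4]
Op 10: conn=-21 S1=42 S2=84 S3=64 S4=17 blocked=[1, 2, 3, 4]
Op 11: conn=-29 S1=42 S2=76 S3=64 S4=17 blocked=[1, 2, 3, 4]

Answer: -29 42 76 64 17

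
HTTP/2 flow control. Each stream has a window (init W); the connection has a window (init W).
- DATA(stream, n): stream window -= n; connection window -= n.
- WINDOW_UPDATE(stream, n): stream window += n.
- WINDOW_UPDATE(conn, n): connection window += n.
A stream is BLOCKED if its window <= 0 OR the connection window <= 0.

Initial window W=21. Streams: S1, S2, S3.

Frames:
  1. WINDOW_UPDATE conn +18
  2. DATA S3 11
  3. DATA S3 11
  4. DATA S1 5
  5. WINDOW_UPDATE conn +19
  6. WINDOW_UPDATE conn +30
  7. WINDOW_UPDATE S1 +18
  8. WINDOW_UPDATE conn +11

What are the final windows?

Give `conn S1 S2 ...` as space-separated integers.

Answer: 72 34 21 -1

Derivation:
Op 1: conn=39 S1=21 S2=21 S3=21 blocked=[]
Op 2: conn=28 S1=21 S2=21 S3=10 blocked=[]
Op 3: conn=17 S1=21 S2=21 S3=-1 blocked=[3]
Op 4: conn=12 S1=16 S2=21 S3=-1 blocked=[3]
Op 5: conn=31 S1=16 S2=21 S3=-1 blocked=[3]
Op 6: conn=61 S1=16 S2=21 S3=-1 blocked=[3]
Op 7: conn=61 S1=34 S2=21 S3=-1 blocked=[3]
Op 8: conn=72 S1=34 S2=21 S3=-1 blocked=[3]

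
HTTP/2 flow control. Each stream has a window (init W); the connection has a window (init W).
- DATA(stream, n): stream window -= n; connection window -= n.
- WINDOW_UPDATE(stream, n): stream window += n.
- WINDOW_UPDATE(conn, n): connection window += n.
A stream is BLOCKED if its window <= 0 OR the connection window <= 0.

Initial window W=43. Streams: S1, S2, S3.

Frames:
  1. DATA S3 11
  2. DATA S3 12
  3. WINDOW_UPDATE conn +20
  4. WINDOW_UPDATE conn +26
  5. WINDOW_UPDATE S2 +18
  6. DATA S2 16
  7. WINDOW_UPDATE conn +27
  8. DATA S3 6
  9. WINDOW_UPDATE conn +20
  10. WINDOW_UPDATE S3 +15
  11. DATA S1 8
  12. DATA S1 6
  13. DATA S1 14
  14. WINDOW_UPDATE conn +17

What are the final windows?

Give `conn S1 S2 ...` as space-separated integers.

Op 1: conn=32 S1=43 S2=43 S3=32 blocked=[]
Op 2: conn=20 S1=43 S2=43 S3=20 blocked=[]
Op 3: conn=40 S1=43 S2=43 S3=20 blocked=[]
Op 4: conn=66 S1=43 S2=43 S3=20 blocked=[]
Op 5: conn=66 S1=43 S2=61 S3=20 blocked=[]
Op 6: conn=50 S1=43 S2=45 S3=20 blocked=[]
Op 7: conn=77 S1=43 S2=45 S3=20 blocked=[]
Op 8: conn=71 S1=43 S2=45 S3=14 blocked=[]
Op 9: conn=91 S1=43 S2=45 S3=14 blocked=[]
Op 10: conn=91 S1=43 S2=45 S3=29 blocked=[]
Op 11: conn=83 S1=35 S2=45 S3=29 blocked=[]
Op 12: conn=77 S1=29 S2=45 S3=29 blocked=[]
Op 13: conn=63 S1=15 S2=45 S3=29 blocked=[]
Op 14: conn=80 S1=15 S2=45 S3=29 blocked=[]

Answer: 80 15 45 29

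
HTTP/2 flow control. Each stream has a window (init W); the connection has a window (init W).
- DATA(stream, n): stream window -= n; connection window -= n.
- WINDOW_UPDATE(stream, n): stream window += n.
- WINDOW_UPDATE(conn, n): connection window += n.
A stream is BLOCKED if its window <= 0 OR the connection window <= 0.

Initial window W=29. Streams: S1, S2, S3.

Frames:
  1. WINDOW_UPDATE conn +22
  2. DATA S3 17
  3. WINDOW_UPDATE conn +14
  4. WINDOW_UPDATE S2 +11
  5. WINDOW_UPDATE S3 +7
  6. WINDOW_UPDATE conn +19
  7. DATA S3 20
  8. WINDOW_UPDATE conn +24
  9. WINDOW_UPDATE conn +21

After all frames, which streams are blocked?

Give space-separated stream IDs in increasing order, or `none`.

Answer: S3

Derivation:
Op 1: conn=51 S1=29 S2=29 S3=29 blocked=[]
Op 2: conn=34 S1=29 S2=29 S3=12 blocked=[]
Op 3: conn=48 S1=29 S2=29 S3=12 blocked=[]
Op 4: conn=48 S1=29 S2=40 S3=12 blocked=[]
Op 5: conn=48 S1=29 S2=40 S3=19 blocked=[]
Op 6: conn=67 S1=29 S2=40 S3=19 blocked=[]
Op 7: conn=47 S1=29 S2=40 S3=-1 blocked=[3]
Op 8: conn=71 S1=29 S2=40 S3=-1 blocked=[3]
Op 9: conn=92 S1=29 S2=40 S3=-1 blocked=[3]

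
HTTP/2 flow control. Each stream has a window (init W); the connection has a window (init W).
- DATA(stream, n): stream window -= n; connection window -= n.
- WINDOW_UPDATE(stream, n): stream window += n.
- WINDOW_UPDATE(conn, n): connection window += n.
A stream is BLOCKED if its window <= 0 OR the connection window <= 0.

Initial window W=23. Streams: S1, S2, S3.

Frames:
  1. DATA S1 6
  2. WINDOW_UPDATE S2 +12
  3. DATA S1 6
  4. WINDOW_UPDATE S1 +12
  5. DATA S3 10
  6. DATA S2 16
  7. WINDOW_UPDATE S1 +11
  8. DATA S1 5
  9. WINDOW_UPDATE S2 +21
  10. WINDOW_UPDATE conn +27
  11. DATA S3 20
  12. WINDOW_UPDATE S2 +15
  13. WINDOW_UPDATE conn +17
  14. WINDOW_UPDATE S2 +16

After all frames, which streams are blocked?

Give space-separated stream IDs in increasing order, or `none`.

Op 1: conn=17 S1=17 S2=23 S3=23 blocked=[]
Op 2: conn=17 S1=17 S2=35 S3=23 blocked=[]
Op 3: conn=11 S1=11 S2=35 S3=23 blocked=[]
Op 4: conn=11 S1=23 S2=35 S3=23 blocked=[]
Op 5: conn=1 S1=23 S2=35 S3=13 blocked=[]
Op 6: conn=-15 S1=23 S2=19 S3=13 blocked=[1, 2, 3]
Op 7: conn=-15 S1=34 S2=19 S3=13 blocked=[1, 2, 3]
Op 8: conn=-20 S1=29 S2=19 S3=13 blocked=[1, 2, 3]
Op 9: conn=-20 S1=29 S2=40 S3=13 blocked=[1, 2, 3]
Op 10: conn=7 S1=29 S2=40 S3=13 blocked=[]
Op 11: conn=-13 S1=29 S2=40 S3=-7 blocked=[1, 2, 3]
Op 12: conn=-13 S1=29 S2=55 S3=-7 blocked=[1, 2, 3]
Op 13: conn=4 S1=29 S2=55 S3=-7 blocked=[3]
Op 14: conn=4 S1=29 S2=71 S3=-7 blocked=[3]

Answer: S3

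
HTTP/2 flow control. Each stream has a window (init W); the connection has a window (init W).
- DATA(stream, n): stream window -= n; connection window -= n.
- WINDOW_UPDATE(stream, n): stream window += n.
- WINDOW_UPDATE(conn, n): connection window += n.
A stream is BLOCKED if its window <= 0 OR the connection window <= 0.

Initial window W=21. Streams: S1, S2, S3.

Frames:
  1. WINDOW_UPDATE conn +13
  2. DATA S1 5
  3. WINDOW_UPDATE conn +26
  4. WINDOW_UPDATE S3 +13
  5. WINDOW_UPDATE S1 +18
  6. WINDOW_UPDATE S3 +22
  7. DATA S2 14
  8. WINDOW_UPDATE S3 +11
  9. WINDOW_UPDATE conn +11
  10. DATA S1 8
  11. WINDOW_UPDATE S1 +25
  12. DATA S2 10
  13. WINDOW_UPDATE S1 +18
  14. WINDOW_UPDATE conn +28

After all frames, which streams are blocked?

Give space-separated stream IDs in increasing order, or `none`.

Op 1: conn=34 S1=21 S2=21 S3=21 blocked=[]
Op 2: conn=29 S1=16 S2=21 S3=21 blocked=[]
Op 3: conn=55 S1=16 S2=21 S3=21 blocked=[]
Op 4: conn=55 S1=16 S2=21 S3=34 blocked=[]
Op 5: conn=55 S1=34 S2=21 S3=34 blocked=[]
Op 6: conn=55 S1=34 S2=21 S3=56 blocked=[]
Op 7: conn=41 S1=34 S2=7 S3=56 blocked=[]
Op 8: conn=41 S1=34 S2=7 S3=67 blocked=[]
Op 9: conn=52 S1=34 S2=7 S3=67 blocked=[]
Op 10: conn=44 S1=26 S2=7 S3=67 blocked=[]
Op 11: conn=44 S1=51 S2=7 S3=67 blocked=[]
Op 12: conn=34 S1=51 S2=-3 S3=67 blocked=[2]
Op 13: conn=34 S1=69 S2=-3 S3=67 blocked=[2]
Op 14: conn=62 S1=69 S2=-3 S3=67 blocked=[2]

Answer: S2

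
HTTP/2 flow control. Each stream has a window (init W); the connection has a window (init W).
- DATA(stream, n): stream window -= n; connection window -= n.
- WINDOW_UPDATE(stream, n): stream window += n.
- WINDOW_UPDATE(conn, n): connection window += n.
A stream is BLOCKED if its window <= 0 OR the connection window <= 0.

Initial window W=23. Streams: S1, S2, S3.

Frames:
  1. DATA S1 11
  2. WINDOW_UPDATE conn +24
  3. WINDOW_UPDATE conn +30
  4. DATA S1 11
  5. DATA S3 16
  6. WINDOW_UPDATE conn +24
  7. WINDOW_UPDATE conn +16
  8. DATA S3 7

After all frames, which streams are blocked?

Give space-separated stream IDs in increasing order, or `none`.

Op 1: conn=12 S1=12 S2=23 S3=23 blocked=[]
Op 2: conn=36 S1=12 S2=23 S3=23 blocked=[]
Op 3: conn=66 S1=12 S2=23 S3=23 blocked=[]
Op 4: conn=55 S1=1 S2=23 S3=23 blocked=[]
Op 5: conn=39 S1=1 S2=23 S3=7 blocked=[]
Op 6: conn=63 S1=1 S2=23 S3=7 blocked=[]
Op 7: conn=79 S1=1 S2=23 S3=7 blocked=[]
Op 8: conn=72 S1=1 S2=23 S3=0 blocked=[3]

Answer: S3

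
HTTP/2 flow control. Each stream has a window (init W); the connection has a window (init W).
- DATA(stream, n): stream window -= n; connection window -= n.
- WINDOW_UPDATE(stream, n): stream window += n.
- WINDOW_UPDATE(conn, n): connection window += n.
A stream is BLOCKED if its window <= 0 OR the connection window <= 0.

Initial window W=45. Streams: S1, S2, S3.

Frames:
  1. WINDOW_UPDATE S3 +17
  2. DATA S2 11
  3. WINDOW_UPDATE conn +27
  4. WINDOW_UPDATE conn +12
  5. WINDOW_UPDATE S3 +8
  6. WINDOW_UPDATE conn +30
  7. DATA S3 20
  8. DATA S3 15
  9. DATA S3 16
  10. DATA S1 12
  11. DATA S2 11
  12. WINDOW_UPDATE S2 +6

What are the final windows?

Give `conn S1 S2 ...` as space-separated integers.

Op 1: conn=45 S1=45 S2=45 S3=62 blocked=[]
Op 2: conn=34 S1=45 S2=34 S3=62 blocked=[]
Op 3: conn=61 S1=45 S2=34 S3=62 blocked=[]
Op 4: conn=73 S1=45 S2=34 S3=62 blocked=[]
Op 5: conn=73 S1=45 S2=34 S3=70 blocked=[]
Op 6: conn=103 S1=45 S2=34 S3=70 blocked=[]
Op 7: conn=83 S1=45 S2=34 S3=50 blocked=[]
Op 8: conn=68 S1=45 S2=34 S3=35 blocked=[]
Op 9: conn=52 S1=45 S2=34 S3=19 blocked=[]
Op 10: conn=40 S1=33 S2=34 S3=19 blocked=[]
Op 11: conn=29 S1=33 S2=23 S3=19 blocked=[]
Op 12: conn=29 S1=33 S2=29 S3=19 blocked=[]

Answer: 29 33 29 19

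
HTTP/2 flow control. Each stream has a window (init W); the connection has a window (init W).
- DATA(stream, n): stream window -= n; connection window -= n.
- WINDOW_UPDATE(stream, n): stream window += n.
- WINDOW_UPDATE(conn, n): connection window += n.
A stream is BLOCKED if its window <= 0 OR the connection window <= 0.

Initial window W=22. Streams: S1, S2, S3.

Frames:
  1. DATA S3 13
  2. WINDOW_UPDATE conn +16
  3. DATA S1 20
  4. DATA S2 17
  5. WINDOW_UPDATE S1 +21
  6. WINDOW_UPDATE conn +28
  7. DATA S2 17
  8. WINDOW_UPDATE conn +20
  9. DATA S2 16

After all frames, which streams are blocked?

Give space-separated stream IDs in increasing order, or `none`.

Answer: S2

Derivation:
Op 1: conn=9 S1=22 S2=22 S3=9 blocked=[]
Op 2: conn=25 S1=22 S2=22 S3=9 blocked=[]
Op 3: conn=5 S1=2 S2=22 S3=9 blocked=[]
Op 4: conn=-12 S1=2 S2=5 S3=9 blocked=[1, 2, 3]
Op 5: conn=-12 S1=23 S2=5 S3=9 blocked=[1, 2, 3]
Op 6: conn=16 S1=23 S2=5 S3=9 blocked=[]
Op 7: conn=-1 S1=23 S2=-12 S3=9 blocked=[1, 2, 3]
Op 8: conn=19 S1=23 S2=-12 S3=9 blocked=[2]
Op 9: conn=3 S1=23 S2=-28 S3=9 blocked=[2]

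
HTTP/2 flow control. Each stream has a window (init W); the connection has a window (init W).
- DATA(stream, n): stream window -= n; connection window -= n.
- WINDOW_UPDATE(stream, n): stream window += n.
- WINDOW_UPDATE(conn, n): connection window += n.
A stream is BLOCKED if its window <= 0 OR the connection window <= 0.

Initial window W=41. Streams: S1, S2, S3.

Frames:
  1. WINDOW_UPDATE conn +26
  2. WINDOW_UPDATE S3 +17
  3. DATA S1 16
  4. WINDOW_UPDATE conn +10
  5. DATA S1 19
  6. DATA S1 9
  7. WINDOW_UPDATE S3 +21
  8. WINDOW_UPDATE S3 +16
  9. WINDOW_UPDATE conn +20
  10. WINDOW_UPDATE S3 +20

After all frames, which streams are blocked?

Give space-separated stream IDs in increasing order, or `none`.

Op 1: conn=67 S1=41 S2=41 S3=41 blocked=[]
Op 2: conn=67 S1=41 S2=41 S3=58 blocked=[]
Op 3: conn=51 S1=25 S2=41 S3=58 blocked=[]
Op 4: conn=61 S1=25 S2=41 S3=58 blocked=[]
Op 5: conn=42 S1=6 S2=41 S3=58 blocked=[]
Op 6: conn=33 S1=-3 S2=41 S3=58 blocked=[1]
Op 7: conn=33 S1=-3 S2=41 S3=79 blocked=[1]
Op 8: conn=33 S1=-3 S2=41 S3=95 blocked=[1]
Op 9: conn=53 S1=-3 S2=41 S3=95 blocked=[1]
Op 10: conn=53 S1=-3 S2=41 S3=115 blocked=[1]

Answer: S1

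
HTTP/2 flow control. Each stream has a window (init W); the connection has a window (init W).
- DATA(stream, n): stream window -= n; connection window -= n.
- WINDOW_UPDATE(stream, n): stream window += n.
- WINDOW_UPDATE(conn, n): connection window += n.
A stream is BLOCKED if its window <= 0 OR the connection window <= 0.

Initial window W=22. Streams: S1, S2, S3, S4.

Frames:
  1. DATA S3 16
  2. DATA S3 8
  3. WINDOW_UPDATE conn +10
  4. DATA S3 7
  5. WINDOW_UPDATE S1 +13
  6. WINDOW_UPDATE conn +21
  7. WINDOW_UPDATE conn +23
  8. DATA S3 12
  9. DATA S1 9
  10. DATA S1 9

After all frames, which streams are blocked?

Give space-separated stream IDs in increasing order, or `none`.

Answer: S3

Derivation:
Op 1: conn=6 S1=22 S2=22 S3=6 S4=22 blocked=[]
Op 2: conn=-2 S1=22 S2=22 S3=-2 S4=22 blocked=[1, 2, 3, 4]
Op 3: conn=8 S1=22 S2=22 S3=-2 S4=22 blocked=[3]
Op 4: conn=1 S1=22 S2=22 S3=-9 S4=22 blocked=[3]
Op 5: conn=1 S1=35 S2=22 S3=-9 S4=22 blocked=[3]
Op 6: conn=22 S1=35 S2=22 S3=-9 S4=22 blocked=[3]
Op 7: conn=45 S1=35 S2=22 S3=-9 S4=22 blocked=[3]
Op 8: conn=33 S1=35 S2=22 S3=-21 S4=22 blocked=[3]
Op 9: conn=24 S1=26 S2=22 S3=-21 S4=22 blocked=[3]
Op 10: conn=15 S1=17 S2=22 S3=-21 S4=22 blocked=[3]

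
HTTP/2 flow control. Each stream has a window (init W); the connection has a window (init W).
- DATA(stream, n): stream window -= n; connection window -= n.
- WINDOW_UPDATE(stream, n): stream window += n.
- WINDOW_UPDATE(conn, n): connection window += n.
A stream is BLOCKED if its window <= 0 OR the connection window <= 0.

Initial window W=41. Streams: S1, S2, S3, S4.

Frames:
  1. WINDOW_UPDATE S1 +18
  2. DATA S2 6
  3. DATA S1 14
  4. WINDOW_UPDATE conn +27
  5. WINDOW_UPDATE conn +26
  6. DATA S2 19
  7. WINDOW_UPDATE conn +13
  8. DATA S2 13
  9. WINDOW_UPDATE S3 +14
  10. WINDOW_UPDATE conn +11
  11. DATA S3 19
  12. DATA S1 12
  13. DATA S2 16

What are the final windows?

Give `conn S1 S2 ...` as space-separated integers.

Answer: 19 33 -13 36 41

Derivation:
Op 1: conn=41 S1=59 S2=41 S3=41 S4=41 blocked=[]
Op 2: conn=35 S1=59 S2=35 S3=41 S4=41 blocked=[]
Op 3: conn=21 S1=45 S2=35 S3=41 S4=41 blocked=[]
Op 4: conn=48 S1=45 S2=35 S3=41 S4=41 blocked=[]
Op 5: conn=74 S1=45 S2=35 S3=41 S4=41 blocked=[]
Op 6: conn=55 S1=45 S2=16 S3=41 S4=41 blocked=[]
Op 7: conn=68 S1=45 S2=16 S3=41 S4=41 blocked=[]
Op 8: conn=55 S1=45 S2=3 S3=41 S4=41 blocked=[]
Op 9: conn=55 S1=45 S2=3 S3=55 S4=41 blocked=[]
Op 10: conn=66 S1=45 S2=3 S3=55 S4=41 blocked=[]
Op 11: conn=47 S1=45 S2=3 S3=36 S4=41 blocked=[]
Op 12: conn=35 S1=33 S2=3 S3=36 S4=41 blocked=[]
Op 13: conn=19 S1=33 S2=-13 S3=36 S4=41 blocked=[2]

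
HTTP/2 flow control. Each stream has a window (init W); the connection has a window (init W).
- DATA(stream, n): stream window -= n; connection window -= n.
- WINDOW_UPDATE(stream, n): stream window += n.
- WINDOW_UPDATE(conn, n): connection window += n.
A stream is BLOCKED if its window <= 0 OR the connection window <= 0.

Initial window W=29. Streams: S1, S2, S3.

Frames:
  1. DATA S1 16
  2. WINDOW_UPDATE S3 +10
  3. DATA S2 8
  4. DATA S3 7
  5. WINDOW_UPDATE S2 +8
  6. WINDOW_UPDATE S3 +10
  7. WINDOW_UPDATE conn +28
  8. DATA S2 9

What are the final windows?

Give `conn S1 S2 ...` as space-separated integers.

Answer: 17 13 20 42

Derivation:
Op 1: conn=13 S1=13 S2=29 S3=29 blocked=[]
Op 2: conn=13 S1=13 S2=29 S3=39 blocked=[]
Op 3: conn=5 S1=13 S2=21 S3=39 blocked=[]
Op 4: conn=-2 S1=13 S2=21 S3=32 blocked=[1, 2, 3]
Op 5: conn=-2 S1=13 S2=29 S3=32 blocked=[1, 2, 3]
Op 6: conn=-2 S1=13 S2=29 S3=42 blocked=[1, 2, 3]
Op 7: conn=26 S1=13 S2=29 S3=42 blocked=[]
Op 8: conn=17 S1=13 S2=20 S3=42 blocked=[]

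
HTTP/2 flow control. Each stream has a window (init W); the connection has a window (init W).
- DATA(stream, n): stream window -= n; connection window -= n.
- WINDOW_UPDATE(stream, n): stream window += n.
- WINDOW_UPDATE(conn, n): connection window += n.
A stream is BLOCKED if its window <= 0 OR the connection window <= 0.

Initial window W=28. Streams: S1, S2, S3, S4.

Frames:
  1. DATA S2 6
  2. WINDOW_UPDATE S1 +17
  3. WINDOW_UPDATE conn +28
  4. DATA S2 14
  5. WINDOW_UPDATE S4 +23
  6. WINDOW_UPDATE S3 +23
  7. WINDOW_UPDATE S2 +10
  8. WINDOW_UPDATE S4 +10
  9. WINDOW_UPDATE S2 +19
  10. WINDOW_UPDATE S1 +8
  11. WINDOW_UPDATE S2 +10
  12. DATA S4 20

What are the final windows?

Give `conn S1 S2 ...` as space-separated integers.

Answer: 16 53 47 51 41

Derivation:
Op 1: conn=22 S1=28 S2=22 S3=28 S4=28 blocked=[]
Op 2: conn=22 S1=45 S2=22 S3=28 S4=28 blocked=[]
Op 3: conn=50 S1=45 S2=22 S3=28 S4=28 blocked=[]
Op 4: conn=36 S1=45 S2=8 S3=28 S4=28 blocked=[]
Op 5: conn=36 S1=45 S2=8 S3=28 S4=51 blocked=[]
Op 6: conn=36 S1=45 S2=8 S3=51 S4=51 blocked=[]
Op 7: conn=36 S1=45 S2=18 S3=51 S4=51 blocked=[]
Op 8: conn=36 S1=45 S2=18 S3=51 S4=61 blocked=[]
Op 9: conn=36 S1=45 S2=37 S3=51 S4=61 blocked=[]
Op 10: conn=36 S1=53 S2=37 S3=51 S4=61 blocked=[]
Op 11: conn=36 S1=53 S2=47 S3=51 S4=61 blocked=[]
Op 12: conn=16 S1=53 S2=47 S3=51 S4=41 blocked=[]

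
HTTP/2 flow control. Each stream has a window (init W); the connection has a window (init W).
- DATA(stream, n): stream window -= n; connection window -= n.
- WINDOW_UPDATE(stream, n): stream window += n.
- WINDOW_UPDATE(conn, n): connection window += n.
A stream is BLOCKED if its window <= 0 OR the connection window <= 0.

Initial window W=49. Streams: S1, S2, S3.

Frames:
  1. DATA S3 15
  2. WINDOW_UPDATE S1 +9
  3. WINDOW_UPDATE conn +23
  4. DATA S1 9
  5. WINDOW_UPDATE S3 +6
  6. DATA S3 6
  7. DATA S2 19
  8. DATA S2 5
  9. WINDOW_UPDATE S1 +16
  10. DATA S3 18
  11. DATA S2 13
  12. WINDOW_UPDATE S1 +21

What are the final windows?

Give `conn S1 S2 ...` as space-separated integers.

Op 1: conn=34 S1=49 S2=49 S3=34 blocked=[]
Op 2: conn=34 S1=58 S2=49 S3=34 blocked=[]
Op 3: conn=57 S1=58 S2=49 S3=34 blocked=[]
Op 4: conn=48 S1=49 S2=49 S3=34 blocked=[]
Op 5: conn=48 S1=49 S2=49 S3=40 blocked=[]
Op 6: conn=42 S1=49 S2=49 S3=34 blocked=[]
Op 7: conn=23 S1=49 S2=30 S3=34 blocked=[]
Op 8: conn=18 S1=49 S2=25 S3=34 blocked=[]
Op 9: conn=18 S1=65 S2=25 S3=34 blocked=[]
Op 10: conn=0 S1=65 S2=25 S3=16 blocked=[1, 2, 3]
Op 11: conn=-13 S1=65 S2=12 S3=16 blocked=[1, 2, 3]
Op 12: conn=-13 S1=86 S2=12 S3=16 blocked=[1, 2, 3]

Answer: -13 86 12 16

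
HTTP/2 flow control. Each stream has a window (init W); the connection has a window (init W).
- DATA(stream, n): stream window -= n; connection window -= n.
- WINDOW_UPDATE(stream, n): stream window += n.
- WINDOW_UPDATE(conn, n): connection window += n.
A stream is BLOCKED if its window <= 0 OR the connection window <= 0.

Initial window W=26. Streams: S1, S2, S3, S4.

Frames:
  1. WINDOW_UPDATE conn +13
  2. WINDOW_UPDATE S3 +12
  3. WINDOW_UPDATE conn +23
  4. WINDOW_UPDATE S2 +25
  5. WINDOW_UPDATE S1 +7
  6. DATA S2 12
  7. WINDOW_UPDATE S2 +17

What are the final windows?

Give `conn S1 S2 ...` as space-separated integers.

Answer: 50 33 56 38 26

Derivation:
Op 1: conn=39 S1=26 S2=26 S3=26 S4=26 blocked=[]
Op 2: conn=39 S1=26 S2=26 S3=38 S4=26 blocked=[]
Op 3: conn=62 S1=26 S2=26 S3=38 S4=26 blocked=[]
Op 4: conn=62 S1=26 S2=51 S3=38 S4=26 blocked=[]
Op 5: conn=62 S1=33 S2=51 S3=38 S4=26 blocked=[]
Op 6: conn=50 S1=33 S2=39 S3=38 S4=26 blocked=[]
Op 7: conn=50 S1=33 S2=56 S3=38 S4=26 blocked=[]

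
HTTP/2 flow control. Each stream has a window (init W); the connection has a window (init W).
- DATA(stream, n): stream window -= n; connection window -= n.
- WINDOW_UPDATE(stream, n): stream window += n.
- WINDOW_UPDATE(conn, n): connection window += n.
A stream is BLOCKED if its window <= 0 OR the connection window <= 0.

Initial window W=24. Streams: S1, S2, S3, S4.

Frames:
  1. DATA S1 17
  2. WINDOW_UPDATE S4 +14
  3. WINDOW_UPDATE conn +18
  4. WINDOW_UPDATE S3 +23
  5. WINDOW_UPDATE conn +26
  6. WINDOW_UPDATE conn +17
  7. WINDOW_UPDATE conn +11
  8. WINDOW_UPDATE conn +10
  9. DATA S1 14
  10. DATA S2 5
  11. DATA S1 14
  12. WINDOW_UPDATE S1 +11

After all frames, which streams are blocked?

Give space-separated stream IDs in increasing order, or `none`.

Answer: S1

Derivation:
Op 1: conn=7 S1=7 S2=24 S3=24 S4=24 blocked=[]
Op 2: conn=7 S1=7 S2=24 S3=24 S4=38 blocked=[]
Op 3: conn=25 S1=7 S2=24 S3=24 S4=38 blocked=[]
Op 4: conn=25 S1=7 S2=24 S3=47 S4=38 blocked=[]
Op 5: conn=51 S1=7 S2=24 S3=47 S4=38 blocked=[]
Op 6: conn=68 S1=7 S2=24 S3=47 S4=38 blocked=[]
Op 7: conn=79 S1=7 S2=24 S3=47 S4=38 blocked=[]
Op 8: conn=89 S1=7 S2=24 S3=47 S4=38 blocked=[]
Op 9: conn=75 S1=-7 S2=24 S3=47 S4=38 blocked=[1]
Op 10: conn=70 S1=-7 S2=19 S3=47 S4=38 blocked=[1]
Op 11: conn=56 S1=-21 S2=19 S3=47 S4=38 blocked=[1]
Op 12: conn=56 S1=-10 S2=19 S3=47 S4=38 blocked=[1]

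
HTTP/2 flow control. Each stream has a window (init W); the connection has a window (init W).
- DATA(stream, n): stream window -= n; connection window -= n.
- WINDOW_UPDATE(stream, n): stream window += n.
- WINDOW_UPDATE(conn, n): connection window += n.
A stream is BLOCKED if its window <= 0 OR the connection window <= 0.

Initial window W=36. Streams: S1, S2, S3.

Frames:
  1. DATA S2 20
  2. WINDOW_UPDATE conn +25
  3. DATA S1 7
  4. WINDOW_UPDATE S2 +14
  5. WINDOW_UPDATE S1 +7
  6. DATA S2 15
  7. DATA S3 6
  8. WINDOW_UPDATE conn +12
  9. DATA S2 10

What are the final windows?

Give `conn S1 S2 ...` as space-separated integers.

Op 1: conn=16 S1=36 S2=16 S3=36 blocked=[]
Op 2: conn=41 S1=36 S2=16 S3=36 blocked=[]
Op 3: conn=34 S1=29 S2=16 S3=36 blocked=[]
Op 4: conn=34 S1=29 S2=30 S3=36 blocked=[]
Op 5: conn=34 S1=36 S2=30 S3=36 blocked=[]
Op 6: conn=19 S1=36 S2=15 S3=36 blocked=[]
Op 7: conn=13 S1=36 S2=15 S3=30 blocked=[]
Op 8: conn=25 S1=36 S2=15 S3=30 blocked=[]
Op 9: conn=15 S1=36 S2=5 S3=30 blocked=[]

Answer: 15 36 5 30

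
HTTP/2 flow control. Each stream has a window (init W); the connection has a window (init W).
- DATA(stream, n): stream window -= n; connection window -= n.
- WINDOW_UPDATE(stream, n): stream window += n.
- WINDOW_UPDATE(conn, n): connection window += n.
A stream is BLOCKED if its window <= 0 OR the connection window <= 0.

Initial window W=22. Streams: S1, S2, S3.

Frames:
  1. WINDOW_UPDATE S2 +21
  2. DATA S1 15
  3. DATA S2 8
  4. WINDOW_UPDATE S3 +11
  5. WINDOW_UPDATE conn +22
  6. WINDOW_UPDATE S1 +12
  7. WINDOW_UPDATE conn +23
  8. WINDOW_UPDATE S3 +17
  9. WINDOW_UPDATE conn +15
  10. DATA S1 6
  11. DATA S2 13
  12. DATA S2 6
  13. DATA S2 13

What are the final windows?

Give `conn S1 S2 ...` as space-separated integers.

Op 1: conn=22 S1=22 S2=43 S3=22 blocked=[]
Op 2: conn=7 S1=7 S2=43 S3=22 blocked=[]
Op 3: conn=-1 S1=7 S2=35 S3=22 blocked=[1, 2, 3]
Op 4: conn=-1 S1=7 S2=35 S3=33 blocked=[1, 2, 3]
Op 5: conn=21 S1=7 S2=35 S3=33 blocked=[]
Op 6: conn=21 S1=19 S2=35 S3=33 blocked=[]
Op 7: conn=44 S1=19 S2=35 S3=33 blocked=[]
Op 8: conn=44 S1=19 S2=35 S3=50 blocked=[]
Op 9: conn=59 S1=19 S2=35 S3=50 blocked=[]
Op 10: conn=53 S1=13 S2=35 S3=50 blocked=[]
Op 11: conn=40 S1=13 S2=22 S3=50 blocked=[]
Op 12: conn=34 S1=13 S2=16 S3=50 blocked=[]
Op 13: conn=21 S1=13 S2=3 S3=50 blocked=[]

Answer: 21 13 3 50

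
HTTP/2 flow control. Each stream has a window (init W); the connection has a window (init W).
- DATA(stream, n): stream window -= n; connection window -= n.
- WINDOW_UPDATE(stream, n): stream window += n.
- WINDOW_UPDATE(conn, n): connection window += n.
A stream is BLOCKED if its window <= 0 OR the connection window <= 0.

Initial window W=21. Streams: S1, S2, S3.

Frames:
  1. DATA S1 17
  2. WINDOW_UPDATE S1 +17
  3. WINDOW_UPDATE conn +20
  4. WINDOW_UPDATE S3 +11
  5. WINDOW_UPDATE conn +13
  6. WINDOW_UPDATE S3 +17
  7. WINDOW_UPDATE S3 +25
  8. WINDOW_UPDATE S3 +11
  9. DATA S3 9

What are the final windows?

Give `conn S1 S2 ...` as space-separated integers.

Op 1: conn=4 S1=4 S2=21 S3=21 blocked=[]
Op 2: conn=4 S1=21 S2=21 S3=21 blocked=[]
Op 3: conn=24 S1=21 S2=21 S3=21 blocked=[]
Op 4: conn=24 S1=21 S2=21 S3=32 blocked=[]
Op 5: conn=37 S1=21 S2=21 S3=32 blocked=[]
Op 6: conn=37 S1=21 S2=21 S3=49 blocked=[]
Op 7: conn=37 S1=21 S2=21 S3=74 blocked=[]
Op 8: conn=37 S1=21 S2=21 S3=85 blocked=[]
Op 9: conn=28 S1=21 S2=21 S3=76 blocked=[]

Answer: 28 21 21 76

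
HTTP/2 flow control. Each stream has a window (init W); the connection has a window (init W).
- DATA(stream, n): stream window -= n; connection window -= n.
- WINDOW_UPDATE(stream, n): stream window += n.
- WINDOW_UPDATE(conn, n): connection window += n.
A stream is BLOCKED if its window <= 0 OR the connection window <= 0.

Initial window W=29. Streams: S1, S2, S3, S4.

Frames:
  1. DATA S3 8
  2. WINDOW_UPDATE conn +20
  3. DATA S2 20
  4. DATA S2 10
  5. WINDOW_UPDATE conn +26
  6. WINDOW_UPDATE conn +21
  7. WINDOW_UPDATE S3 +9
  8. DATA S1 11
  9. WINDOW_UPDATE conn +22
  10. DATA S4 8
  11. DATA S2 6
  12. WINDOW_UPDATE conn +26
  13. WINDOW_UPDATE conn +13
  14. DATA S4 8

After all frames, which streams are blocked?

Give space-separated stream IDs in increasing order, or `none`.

Answer: S2

Derivation:
Op 1: conn=21 S1=29 S2=29 S3=21 S4=29 blocked=[]
Op 2: conn=41 S1=29 S2=29 S3=21 S4=29 blocked=[]
Op 3: conn=21 S1=29 S2=9 S3=21 S4=29 blocked=[]
Op 4: conn=11 S1=29 S2=-1 S3=21 S4=29 blocked=[2]
Op 5: conn=37 S1=29 S2=-1 S3=21 S4=29 blocked=[2]
Op 6: conn=58 S1=29 S2=-1 S3=21 S4=29 blocked=[2]
Op 7: conn=58 S1=29 S2=-1 S3=30 S4=29 blocked=[2]
Op 8: conn=47 S1=18 S2=-1 S3=30 S4=29 blocked=[2]
Op 9: conn=69 S1=18 S2=-1 S3=30 S4=29 blocked=[2]
Op 10: conn=61 S1=18 S2=-1 S3=30 S4=21 blocked=[2]
Op 11: conn=55 S1=18 S2=-7 S3=30 S4=21 blocked=[2]
Op 12: conn=81 S1=18 S2=-7 S3=30 S4=21 blocked=[2]
Op 13: conn=94 S1=18 S2=-7 S3=30 S4=21 blocked=[2]
Op 14: conn=86 S1=18 S2=-7 S3=30 S4=13 blocked=[2]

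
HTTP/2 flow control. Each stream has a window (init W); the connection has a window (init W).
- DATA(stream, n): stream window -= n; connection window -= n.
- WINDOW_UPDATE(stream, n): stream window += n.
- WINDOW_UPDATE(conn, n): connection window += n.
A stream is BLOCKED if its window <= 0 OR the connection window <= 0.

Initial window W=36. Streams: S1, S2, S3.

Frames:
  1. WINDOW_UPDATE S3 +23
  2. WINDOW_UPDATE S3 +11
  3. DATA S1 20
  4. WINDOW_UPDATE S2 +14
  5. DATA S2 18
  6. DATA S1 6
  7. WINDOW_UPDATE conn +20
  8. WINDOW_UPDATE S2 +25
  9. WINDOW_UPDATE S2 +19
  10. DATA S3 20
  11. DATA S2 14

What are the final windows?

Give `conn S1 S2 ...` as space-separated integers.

Answer: -22 10 62 50

Derivation:
Op 1: conn=36 S1=36 S2=36 S3=59 blocked=[]
Op 2: conn=36 S1=36 S2=36 S3=70 blocked=[]
Op 3: conn=16 S1=16 S2=36 S3=70 blocked=[]
Op 4: conn=16 S1=16 S2=50 S3=70 blocked=[]
Op 5: conn=-2 S1=16 S2=32 S3=70 blocked=[1, 2, 3]
Op 6: conn=-8 S1=10 S2=32 S3=70 blocked=[1, 2, 3]
Op 7: conn=12 S1=10 S2=32 S3=70 blocked=[]
Op 8: conn=12 S1=10 S2=57 S3=70 blocked=[]
Op 9: conn=12 S1=10 S2=76 S3=70 blocked=[]
Op 10: conn=-8 S1=10 S2=76 S3=50 blocked=[1, 2, 3]
Op 11: conn=-22 S1=10 S2=62 S3=50 blocked=[1, 2, 3]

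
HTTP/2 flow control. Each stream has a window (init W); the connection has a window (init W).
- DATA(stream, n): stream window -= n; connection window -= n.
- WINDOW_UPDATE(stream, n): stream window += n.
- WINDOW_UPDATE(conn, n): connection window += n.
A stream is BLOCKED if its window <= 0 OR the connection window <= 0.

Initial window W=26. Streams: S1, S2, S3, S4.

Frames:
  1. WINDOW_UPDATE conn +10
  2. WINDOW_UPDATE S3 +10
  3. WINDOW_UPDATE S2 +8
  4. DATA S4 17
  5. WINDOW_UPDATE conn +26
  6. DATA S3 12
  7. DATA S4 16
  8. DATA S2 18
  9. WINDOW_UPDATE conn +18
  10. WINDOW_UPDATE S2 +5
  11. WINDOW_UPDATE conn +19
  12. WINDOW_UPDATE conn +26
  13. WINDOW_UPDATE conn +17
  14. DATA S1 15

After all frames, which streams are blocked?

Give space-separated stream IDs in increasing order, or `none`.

Op 1: conn=36 S1=26 S2=26 S3=26 S4=26 blocked=[]
Op 2: conn=36 S1=26 S2=26 S3=36 S4=26 blocked=[]
Op 3: conn=36 S1=26 S2=34 S3=36 S4=26 blocked=[]
Op 4: conn=19 S1=26 S2=34 S3=36 S4=9 blocked=[]
Op 5: conn=45 S1=26 S2=34 S3=36 S4=9 blocked=[]
Op 6: conn=33 S1=26 S2=34 S3=24 S4=9 blocked=[]
Op 7: conn=17 S1=26 S2=34 S3=24 S4=-7 blocked=[4]
Op 8: conn=-1 S1=26 S2=16 S3=24 S4=-7 blocked=[1, 2, 3, 4]
Op 9: conn=17 S1=26 S2=16 S3=24 S4=-7 blocked=[4]
Op 10: conn=17 S1=26 S2=21 S3=24 S4=-7 blocked=[4]
Op 11: conn=36 S1=26 S2=21 S3=24 S4=-7 blocked=[4]
Op 12: conn=62 S1=26 S2=21 S3=24 S4=-7 blocked=[4]
Op 13: conn=79 S1=26 S2=21 S3=24 S4=-7 blocked=[4]
Op 14: conn=64 S1=11 S2=21 S3=24 S4=-7 blocked=[4]

Answer: S4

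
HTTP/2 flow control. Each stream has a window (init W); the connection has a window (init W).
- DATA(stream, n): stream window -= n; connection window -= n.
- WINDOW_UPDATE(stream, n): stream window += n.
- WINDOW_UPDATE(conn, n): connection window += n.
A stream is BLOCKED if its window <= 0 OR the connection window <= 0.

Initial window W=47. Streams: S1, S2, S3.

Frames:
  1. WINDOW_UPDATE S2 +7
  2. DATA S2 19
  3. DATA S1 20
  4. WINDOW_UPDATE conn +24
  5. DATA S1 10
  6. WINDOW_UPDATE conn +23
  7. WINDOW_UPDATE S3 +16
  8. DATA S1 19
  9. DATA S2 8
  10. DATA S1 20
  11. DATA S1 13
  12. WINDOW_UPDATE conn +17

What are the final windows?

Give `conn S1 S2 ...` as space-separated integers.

Op 1: conn=47 S1=47 S2=54 S3=47 blocked=[]
Op 2: conn=28 S1=47 S2=35 S3=47 blocked=[]
Op 3: conn=8 S1=27 S2=35 S3=47 blocked=[]
Op 4: conn=32 S1=27 S2=35 S3=47 blocked=[]
Op 5: conn=22 S1=17 S2=35 S3=47 blocked=[]
Op 6: conn=45 S1=17 S2=35 S3=47 blocked=[]
Op 7: conn=45 S1=17 S2=35 S3=63 blocked=[]
Op 8: conn=26 S1=-2 S2=35 S3=63 blocked=[1]
Op 9: conn=18 S1=-2 S2=27 S3=63 blocked=[1]
Op 10: conn=-2 S1=-22 S2=27 S3=63 blocked=[1, 2, 3]
Op 11: conn=-15 S1=-35 S2=27 S3=63 blocked=[1, 2, 3]
Op 12: conn=2 S1=-35 S2=27 S3=63 blocked=[1]

Answer: 2 -35 27 63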